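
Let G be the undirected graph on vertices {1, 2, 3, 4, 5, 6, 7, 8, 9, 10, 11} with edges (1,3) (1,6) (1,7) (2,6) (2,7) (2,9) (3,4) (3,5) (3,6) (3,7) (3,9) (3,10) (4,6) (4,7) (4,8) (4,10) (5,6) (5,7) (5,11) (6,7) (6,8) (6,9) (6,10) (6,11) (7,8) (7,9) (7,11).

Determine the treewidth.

3

A width-3 tree decomposition is:
Bags: B1 = {3, 4, 6, 7}  B2 = {3, 5, 6, 7}  B3 = {3, 6, 7, 9}  B4 = {3, 4, 6, 10}  B5 = {4, 6, 7, 8}  B6 = {1, 3, 6, 7}  B7 = {5, 6, 7, 11}  B8 = {2, 6, 7, 9}
Tree: B1–B2, B1–B3, B1–B4, B1–B5, B3–B6, B2–B7, B3–B8
Every bag has size at most 4, so the width is 4 − 1 = 3 and tw(G) ≤ 3. For the lower bound, the 4 vertices {3, 4, 6, 10} are pairwise adjacent, and any tree decomposition puts a clique entirely inside one bag — forcing width ≥ 3. Combining the bounds, tw(G) = 3.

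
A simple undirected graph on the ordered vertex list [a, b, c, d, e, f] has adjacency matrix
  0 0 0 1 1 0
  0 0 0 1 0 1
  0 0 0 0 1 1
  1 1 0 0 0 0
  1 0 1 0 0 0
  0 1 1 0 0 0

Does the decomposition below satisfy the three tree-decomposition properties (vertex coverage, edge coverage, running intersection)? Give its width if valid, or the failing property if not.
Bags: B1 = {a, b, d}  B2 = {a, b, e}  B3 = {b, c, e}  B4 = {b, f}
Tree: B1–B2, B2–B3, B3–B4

No — edge (c,f) lies in no bag.

A tree decomposition must satisfy three properties: every vertex lies in some bag; for every edge, both endpoints lie together in some bag; and for every vertex, the bags containing it form a connected subtree. Here edge (c,f) lies in no bag, so the decomposition is invalid.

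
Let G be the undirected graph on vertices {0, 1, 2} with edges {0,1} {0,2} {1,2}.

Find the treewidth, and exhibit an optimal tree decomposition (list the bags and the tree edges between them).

Treewidth 2.
One such decomposition:
Bags: B1 = {0, 1, 2}
Tree: (single bag)

With just one bag of size 3, the width is 3 − 1 = 2, so tw(G) ≤ 2. On the other hand G contains the 3-clique {0, 1, 2}. A clique must lie in a single bag of any decomposition, so no decomposition can have width below 2. Hence tw(G) = 2 exactly.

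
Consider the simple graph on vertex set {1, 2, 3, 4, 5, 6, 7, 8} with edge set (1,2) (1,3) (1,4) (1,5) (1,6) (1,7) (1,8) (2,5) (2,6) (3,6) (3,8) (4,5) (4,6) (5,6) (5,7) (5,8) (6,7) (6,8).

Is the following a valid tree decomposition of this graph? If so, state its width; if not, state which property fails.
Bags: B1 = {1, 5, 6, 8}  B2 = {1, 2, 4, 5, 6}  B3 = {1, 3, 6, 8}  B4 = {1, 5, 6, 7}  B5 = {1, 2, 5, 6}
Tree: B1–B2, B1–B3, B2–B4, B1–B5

No — bags containing vertex 2 are not connected in the tree.

A tree decomposition must satisfy three properties: every vertex lies in some bag; for every edge, both endpoints lie together in some bag; and for every vertex, the bags containing it form a connected subtree. Here bags containing vertex 2 are not connected in the tree, so the decomposition is invalid.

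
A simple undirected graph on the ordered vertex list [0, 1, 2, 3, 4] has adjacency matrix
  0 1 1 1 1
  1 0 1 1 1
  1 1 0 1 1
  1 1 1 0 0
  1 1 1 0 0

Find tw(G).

A width-3 tree decomposition is:
Bags: B1 = {0, 1, 2, 3}  B2 = {0, 1, 2, 4}
Tree: B1–B2
Every bag has size at most 4, so the width is 4 − 1 = 3 and tw(G) ≤ 3. For the lower bound, the 4 vertices {0, 1, 2, 3} are pairwise adjacent, and any tree decomposition puts a clique entirely inside one bag — forcing width ≥ 3. Hence tw(G) = 3 exactly.

3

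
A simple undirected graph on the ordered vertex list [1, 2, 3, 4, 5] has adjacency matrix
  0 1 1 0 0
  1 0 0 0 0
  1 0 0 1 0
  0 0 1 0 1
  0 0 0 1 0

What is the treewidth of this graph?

A width-1 tree decomposition is:
Bags: B1 = {4, 5}  B2 = {3, 4}  B3 = {1, 3}  B4 = {1, 2}
Tree: B1–B2, B2–B3, B3–B4
Every bag has size at most 2, so the width is 2 − 1 = 1 and tw(G) ≤ 1. G has an edge, so its treewidth is at least 1. Therefore the treewidth is 1.

1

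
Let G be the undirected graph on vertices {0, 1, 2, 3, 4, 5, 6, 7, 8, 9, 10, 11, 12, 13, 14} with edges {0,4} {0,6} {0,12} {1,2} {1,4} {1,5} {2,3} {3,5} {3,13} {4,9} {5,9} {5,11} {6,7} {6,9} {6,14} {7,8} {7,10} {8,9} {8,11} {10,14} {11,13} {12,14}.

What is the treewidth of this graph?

A width-3 tree decomposition is:
Bags: B1 = {7, 10, 12, 14}  B2 = {6, 7, 12, 14}  B3 = {0, 6, 7, 12}  B4 = {0, 6, 7, 8}  B5 = {0, 6, 8, 9}  B6 = {0, 4, 8, 9}  B7 = {4, 8, 9, 11}  B8 = {4, 5, 9, 11}  B9 = {1, 4, 5, 11}  B10 = {1, 5, 11, 13}  B11 = {1, 3, 5, 13}  B12 = {1, 2, 3, 13}
Tree: B1–B2, B2–B3, B3–B4, B4–B5, B5–B6, B6–B7, B7–B8, B8–B9, B9–B10, B10–B11, B11–B12
The largest bag has 4 vertices, giving width 3; this decomposition certifies tw(G) ≤ 3. For the lower bound: the 4 vertex sets {10,12,14}, {7}, {6}, {0,4,8,9} are disjoint, each induces a connected subgraph, and every pair is joined by at least one edge of G. Contracting each set to a single vertex therefore yields K_{4} as a minor, and since treewidth is minor-monotone, tw(G) ≥ tw(K_{4}) = 3. Combining the bounds, tw(G) = 3.

3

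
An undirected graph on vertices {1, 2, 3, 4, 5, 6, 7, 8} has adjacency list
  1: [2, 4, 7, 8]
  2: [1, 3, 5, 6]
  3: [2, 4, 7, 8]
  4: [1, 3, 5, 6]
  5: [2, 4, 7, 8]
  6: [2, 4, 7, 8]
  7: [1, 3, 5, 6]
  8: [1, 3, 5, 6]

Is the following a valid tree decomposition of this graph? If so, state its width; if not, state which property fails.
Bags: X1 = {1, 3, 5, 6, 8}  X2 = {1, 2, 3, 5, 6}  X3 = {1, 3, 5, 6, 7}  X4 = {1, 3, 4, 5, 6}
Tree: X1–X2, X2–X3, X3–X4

Every vertex of G appears in some bag (union = {1, 2, 3, 4, 5, 6, 7, 8}); every edge is covered by a bag; and for each vertex v the set of bags containing v is connected in the bag tree. The decomposition is therefore valid. The largest bag has 5 vertices, so the width is 4.

Yes; width 4.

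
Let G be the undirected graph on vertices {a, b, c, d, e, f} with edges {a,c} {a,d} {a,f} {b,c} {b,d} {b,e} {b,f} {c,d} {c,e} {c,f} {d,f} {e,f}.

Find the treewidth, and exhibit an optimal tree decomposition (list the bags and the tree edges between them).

The largest bag has 4 vertices, giving width 3; this decomposition certifies tw(G) ≤ 3. For the lower bound, the 4 vertices {a, c, d, f} are pairwise adjacent, and any tree decomposition puts a clique entirely inside one bag — forcing width ≥ 3. Combining the bounds, tw(G) = 3.

Treewidth 3.
Bags: B1 = {a, c, d, f}  B2 = {b, c, d, f}  B3 = {b, c, e, f}
Tree: B1–B2, B2–B3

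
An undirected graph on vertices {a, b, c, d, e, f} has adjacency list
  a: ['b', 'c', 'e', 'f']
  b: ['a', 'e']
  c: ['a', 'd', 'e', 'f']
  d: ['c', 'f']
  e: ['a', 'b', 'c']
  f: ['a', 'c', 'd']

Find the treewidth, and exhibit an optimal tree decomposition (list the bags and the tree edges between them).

Each bag holds 3 vertices, so the decomposition has width 2, which upper-bounds the treewidth. On the other hand G contains the 3-clique {c, d, f}. A clique must lie in a single bag of any decomposition, so no decomposition can have width below 2. Hence tw(G) = 2 exactly.

Treewidth 2.
Bags: B1 = {a, c, f}  B2 = {a, c, e}  B3 = {a, b, e}  B4 = {c, d, f}
Tree: B1–B2, B2–B3, B1–B4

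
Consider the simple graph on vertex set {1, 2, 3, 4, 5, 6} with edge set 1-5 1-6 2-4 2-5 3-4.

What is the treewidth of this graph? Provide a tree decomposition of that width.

Every bag has size at most 2, so the width is 2 − 1 = 1 and tw(G) ≤ 1. Since G has at least one edge (e.g. 6–1), it is not an edgeless graph, so tw(G) ≥ 1. Combining the bounds, tw(G) = 1.

Treewidth 1.
One optimal decomposition is:
Bags: B1 = {1, 6}  B2 = {1, 5}  B3 = {2, 5}  B4 = {2, 4}  B5 = {3, 4}
Tree: B1–B2, B2–B3, B3–B4, B4–B5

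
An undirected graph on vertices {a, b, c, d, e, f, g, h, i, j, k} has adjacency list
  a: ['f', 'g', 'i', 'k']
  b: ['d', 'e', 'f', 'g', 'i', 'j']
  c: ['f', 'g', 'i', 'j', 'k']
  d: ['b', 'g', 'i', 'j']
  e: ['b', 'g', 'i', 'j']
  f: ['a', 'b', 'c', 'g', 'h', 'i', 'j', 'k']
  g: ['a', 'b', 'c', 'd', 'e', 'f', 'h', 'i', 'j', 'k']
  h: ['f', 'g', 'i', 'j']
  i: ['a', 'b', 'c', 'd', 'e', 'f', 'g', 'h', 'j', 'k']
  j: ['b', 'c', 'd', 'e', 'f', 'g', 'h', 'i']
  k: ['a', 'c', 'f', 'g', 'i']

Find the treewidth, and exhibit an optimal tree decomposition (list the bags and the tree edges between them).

Treewidth 4.
One optimal decomposition is:
Bags: B1 = {b, f, g, i, j}  B2 = {b, e, g, i, j}  B3 = {c, f, g, i, j}  B4 = {c, f, g, i, k}  B5 = {b, d, g, i, j}  B6 = {f, g, h, i, j}  B7 = {a, f, g, i, k}
Tree: B1–B2, B1–B3, B3–B4, B2–B5, B3–B6, B4–B7

Every bag has size at most 5, so the width is 5 − 1 = 4 and tw(G) ≤ 4. Conversely, {b, d, g, i, j} is a clique of size 5, and the vertices of any clique must share a bag in every tree decomposition; so some bag has ≥ 5 vertices and tw(G) ≥ 4. The upper and lower bounds meet at 4, so that is the treewidth.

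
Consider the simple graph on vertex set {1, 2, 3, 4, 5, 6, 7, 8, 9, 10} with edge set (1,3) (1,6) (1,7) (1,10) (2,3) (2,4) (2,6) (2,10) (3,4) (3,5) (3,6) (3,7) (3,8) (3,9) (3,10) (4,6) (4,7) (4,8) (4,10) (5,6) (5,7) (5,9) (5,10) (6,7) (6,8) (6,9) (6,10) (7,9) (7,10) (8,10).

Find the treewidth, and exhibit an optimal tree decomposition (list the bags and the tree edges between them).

Treewidth 4.
One such decomposition:
Bags: B1 = {3, 5, 6, 7, 10}  B2 = {3, 4, 6, 7, 10}  B3 = {2, 3, 4, 6, 10}  B4 = {1, 3, 6, 7, 10}  B5 = {3, 5, 6, 7, 9}  B6 = {3, 4, 6, 8, 10}
Tree: B1–B2, B2–B3, B1–B4, B1–B5, B2–B6

Each bag holds 5 vertices, so the decomposition has width 4, which upper-bounds the treewidth. For the lower bound, the 5 vertices {3, 5, 6, 7, 9} are pairwise adjacent, and any tree decomposition puts a clique entirely inside one bag — forcing width ≥ 4. Therefore the treewidth is 4.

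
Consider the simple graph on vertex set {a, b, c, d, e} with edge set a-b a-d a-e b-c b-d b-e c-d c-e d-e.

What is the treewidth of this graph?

3

A width-3 tree decomposition is:
Bags: B1 = {b, c, d, e}  B2 = {a, b, d, e}
Tree: B1–B2
The largest bag has 4 vertices, giving width 3; this decomposition certifies tw(G) ≤ 3. Conversely, {b, c, d, e} is a clique of size 4, and the vertices of any clique must share a bag in every tree decomposition; so some bag has ≥ 4 vertices and tw(G) ≥ 3. The upper and lower bounds meet at 3, so that is the treewidth.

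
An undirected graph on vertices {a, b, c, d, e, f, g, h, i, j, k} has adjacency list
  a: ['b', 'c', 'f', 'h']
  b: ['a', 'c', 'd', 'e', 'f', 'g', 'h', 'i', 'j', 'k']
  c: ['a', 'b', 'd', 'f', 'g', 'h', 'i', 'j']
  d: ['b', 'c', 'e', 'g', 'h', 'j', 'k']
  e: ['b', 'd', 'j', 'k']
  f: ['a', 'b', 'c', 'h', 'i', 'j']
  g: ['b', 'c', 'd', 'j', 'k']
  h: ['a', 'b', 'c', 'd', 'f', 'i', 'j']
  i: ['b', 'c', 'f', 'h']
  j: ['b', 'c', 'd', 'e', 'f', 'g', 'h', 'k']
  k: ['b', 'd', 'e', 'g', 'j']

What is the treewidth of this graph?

4

A width-4 tree decomposition is:
Bags: B1 = {b, c, d, h, j}  B2 = {b, c, f, h, j}  B3 = {b, c, d, g, j}  B4 = {b, d, g, j, k}  B5 = {a, b, c, f, h}  B6 = {b, c, f, h, i}  B7 = {b, d, e, j, k}
Tree: B1–B2, B1–B3, B3–B4, B2–B5, B5–B6, B4–B7
The largest bag has 5 vertices, giving width 4; this decomposition certifies tw(G) ≤ 4. On the other hand G contains the 5-clique {b, d, e, j, k}. A clique must lie in a single bag of any decomposition, so no decomposition can have width below 4. The upper and lower bounds meet at 4, so that is the treewidth.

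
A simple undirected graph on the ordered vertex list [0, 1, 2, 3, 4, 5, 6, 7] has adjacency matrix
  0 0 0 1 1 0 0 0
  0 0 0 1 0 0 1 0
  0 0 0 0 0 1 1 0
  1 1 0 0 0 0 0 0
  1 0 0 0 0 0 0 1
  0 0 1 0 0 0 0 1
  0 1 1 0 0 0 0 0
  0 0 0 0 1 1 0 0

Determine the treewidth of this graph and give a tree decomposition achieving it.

Every bag has size at most 3, so the width is 3 − 1 = 2 and tw(G) ≤ 2. The edges 6–1–3–0–4–7–5–2–6 form a cycle, so G is not a tree and its treewidth is at least 2. Therefore the treewidth is 2.

Treewidth 2.
Bags: B1 = {1, 3, 6}  B2 = {0, 3, 6}  B3 = {0, 4, 6}  B4 = {4, 6, 7}  B5 = {5, 6, 7}  B6 = {2, 5, 6}
Tree: B1–B2, B2–B3, B3–B4, B4–B5, B5–B6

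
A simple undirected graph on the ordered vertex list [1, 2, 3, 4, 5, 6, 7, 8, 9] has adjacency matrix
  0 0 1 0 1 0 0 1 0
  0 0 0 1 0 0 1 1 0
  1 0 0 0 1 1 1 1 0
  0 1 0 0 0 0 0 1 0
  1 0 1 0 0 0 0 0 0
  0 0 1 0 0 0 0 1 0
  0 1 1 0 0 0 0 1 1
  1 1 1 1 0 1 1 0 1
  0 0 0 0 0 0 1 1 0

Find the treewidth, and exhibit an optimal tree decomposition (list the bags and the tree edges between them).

The largest bag has 3 vertices, giving width 2; this decomposition certifies tw(G) ≤ 2. Conversely, {7, 8, 9} is a clique of size 3, and the vertices of any clique must share a bag in every tree decomposition; so some bag has ≥ 3 vertices and tw(G) ≥ 2. The upper and lower bounds meet at 2, so that is the treewidth.

Treewidth 2.
One optimal decomposition is:
Bags: B1 = {3, 7, 8}  B2 = {1, 3, 8}  B3 = {2, 7, 8}  B4 = {7, 8, 9}  B5 = {1, 3, 5}  B6 = {2, 4, 8}  B7 = {3, 6, 8}
Tree: B1–B2, B1–B3, B3–B4, B2–B5, B3–B6, B1–B7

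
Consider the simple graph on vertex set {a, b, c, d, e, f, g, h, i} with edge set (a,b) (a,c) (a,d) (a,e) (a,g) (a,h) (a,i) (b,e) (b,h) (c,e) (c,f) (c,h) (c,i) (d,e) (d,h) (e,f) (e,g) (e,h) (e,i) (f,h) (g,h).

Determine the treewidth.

3

A width-3 tree decomposition is:
Bags: B1 = {a, d, e, h}  B2 = {a, c, e, h}  B3 = {a, e, g, h}  B4 = {a, c, e, i}  B5 = {c, e, f, h}  B6 = {a, b, e, h}
Tree: B1–B2, B1–B3, B2–B4, B2–B5, B1–B6
The largest bag has 4 vertices, giving width 3; this decomposition certifies tw(G) ≤ 3. For the lower bound, the 4 vertices {a, d, e, h} are pairwise adjacent, and any tree decomposition puts a clique entirely inside one bag — forcing width ≥ 3. The upper and lower bounds meet at 3, so that is the treewidth.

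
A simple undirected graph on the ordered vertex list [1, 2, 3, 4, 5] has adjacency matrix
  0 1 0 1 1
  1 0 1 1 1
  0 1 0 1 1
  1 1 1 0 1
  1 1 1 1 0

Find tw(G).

A width-3 tree decomposition is:
Bags: B1 = {1, 2, 4, 5}  B2 = {2, 3, 4, 5}
Tree: B1–B2
Each bag holds 4 vertices, so the decomposition has width 3, which upper-bounds the treewidth. Conversely, {1, 2, 4, 5} is a clique of size 4, and the vertices of any clique must share a bag in every tree decomposition; so some bag has ≥ 4 vertices and tw(G) ≥ 3. The upper and lower bounds meet at 3, so that is the treewidth.

3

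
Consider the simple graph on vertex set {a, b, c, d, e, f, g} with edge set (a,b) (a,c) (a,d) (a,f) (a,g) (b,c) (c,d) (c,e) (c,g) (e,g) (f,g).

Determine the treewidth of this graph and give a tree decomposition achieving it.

Treewidth 2.
Bags: B1 = {a, c, g}  B2 = {c, e, g}  B3 = {a, b, c}  B4 = {a, c, d}  B5 = {a, f, g}
Tree: B1–B2, B1–B3, B1–B4, B1–B5

The largest bag has 3 vertices, giving width 2; this decomposition certifies tw(G) ≤ 2. Conversely, {c, e, g} is a clique of size 3, and the vertices of any clique must share a bag in every tree decomposition; so some bag has ≥ 3 vertices and tw(G) ≥ 2. Hence tw(G) = 2 exactly.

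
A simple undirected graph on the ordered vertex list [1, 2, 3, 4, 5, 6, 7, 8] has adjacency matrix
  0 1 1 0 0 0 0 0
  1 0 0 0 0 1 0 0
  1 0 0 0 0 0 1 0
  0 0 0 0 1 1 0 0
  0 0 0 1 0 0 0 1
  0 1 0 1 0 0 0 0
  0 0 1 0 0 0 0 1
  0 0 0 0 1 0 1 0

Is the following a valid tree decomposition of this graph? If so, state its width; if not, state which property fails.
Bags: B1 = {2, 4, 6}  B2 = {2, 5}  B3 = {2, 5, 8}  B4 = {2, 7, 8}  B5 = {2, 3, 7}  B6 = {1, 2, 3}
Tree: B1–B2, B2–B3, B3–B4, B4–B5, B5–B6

No — edge (4,5) lies in no bag.

A tree decomposition must satisfy three properties: every vertex lies in some bag; for every edge, both endpoints lie together in some bag; and for every vertex, the bags containing it form a connected subtree. Here edge (4,5) lies in no bag, so the decomposition is invalid.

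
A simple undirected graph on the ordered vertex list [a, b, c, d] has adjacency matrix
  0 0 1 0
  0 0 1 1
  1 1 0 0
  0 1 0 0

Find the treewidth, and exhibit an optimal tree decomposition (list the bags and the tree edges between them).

Treewidth 1.
One optimal decomposition is:
Bags: B1 = {b, c}  B2 = {b, d}  B3 = {a, c}
Tree: B1–B2, B1–B3

Each bag holds 2 vertices, so the decomposition has width 1, which upper-bounds the treewidth. G has an edge, so its treewidth is at least 1. Combining the bounds, tw(G) = 1.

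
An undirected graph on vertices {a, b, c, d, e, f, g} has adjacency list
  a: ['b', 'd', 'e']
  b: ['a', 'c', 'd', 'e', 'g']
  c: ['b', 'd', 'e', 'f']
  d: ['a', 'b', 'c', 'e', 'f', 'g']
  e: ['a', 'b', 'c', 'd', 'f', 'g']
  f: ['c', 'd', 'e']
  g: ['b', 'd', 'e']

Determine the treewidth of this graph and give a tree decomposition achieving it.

Treewidth 3.
One such decomposition:
Bags: B1 = {b, c, d, e}  B2 = {c, d, e, f}  B3 = {b, d, e, g}  B4 = {a, b, d, e}
Tree: B1–B2, B1–B3, B3–B4

Each bag holds 4 vertices, so the decomposition has width 3, which upper-bounds the treewidth. On the other hand G contains the 4-clique {c, d, e, f}. A clique must lie in a single bag of any decomposition, so no decomposition can have width below 3. Hence tw(G) = 3 exactly.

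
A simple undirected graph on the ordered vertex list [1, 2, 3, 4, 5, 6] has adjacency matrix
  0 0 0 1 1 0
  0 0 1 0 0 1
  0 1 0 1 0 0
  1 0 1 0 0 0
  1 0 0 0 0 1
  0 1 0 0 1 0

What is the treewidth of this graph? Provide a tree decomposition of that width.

Treewidth 2.
One optimal decomposition is:
Bags: B1 = {2, 3, 4}  B2 = {1, 2, 4}  B3 = {1, 2, 5}  B4 = {2, 5, 6}
Tree: B1–B2, B2–B3, B3–B4

Each bag holds 3 vertices, so the decomposition has width 2, which upper-bounds the treewidth. For the lower bound, G contains the cycle 2–3–4–1–5–6–2, so G is not a forest; only forests have treewidth ≤ 1, hence tw(G) ≥ 2. Combining the bounds, tw(G) = 2.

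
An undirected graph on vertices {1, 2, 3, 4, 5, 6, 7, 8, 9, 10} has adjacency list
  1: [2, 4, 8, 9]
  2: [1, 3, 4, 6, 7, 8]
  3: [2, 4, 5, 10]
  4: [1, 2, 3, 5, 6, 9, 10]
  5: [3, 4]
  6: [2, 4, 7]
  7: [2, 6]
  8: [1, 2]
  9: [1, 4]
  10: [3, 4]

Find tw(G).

A width-2 tree decomposition is:
Bags: B1 = {2, 3, 4}  B2 = {1, 2, 4}  B3 = {3, 4, 5}  B4 = {2, 4, 6}  B5 = {3, 4, 10}  B6 = {2, 6, 7}  B7 = {1, 2, 8}  B8 = {1, 4, 9}
Tree: B1–B2, B1–B3, B1–B4, B1–B5, B4–B6, B2–B7, B2–B8
Every bag has size at most 3, so the width is 3 − 1 = 2 and tw(G) ≤ 2. For the lower bound, the 3 vertices {1, 2, 8} are pairwise adjacent, and any tree decomposition puts a clique entirely inside one bag — forcing width ≥ 2. Hence tw(G) = 2 exactly.

2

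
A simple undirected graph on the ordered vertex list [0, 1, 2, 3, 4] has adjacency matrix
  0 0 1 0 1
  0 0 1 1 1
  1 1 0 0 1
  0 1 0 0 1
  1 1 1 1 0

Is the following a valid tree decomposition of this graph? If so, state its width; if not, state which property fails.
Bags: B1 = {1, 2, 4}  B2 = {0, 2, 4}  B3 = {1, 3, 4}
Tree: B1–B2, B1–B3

Checking the three conditions: (i) the bags cover all of {0, 1, 2, 3, 4}; (ii) for each edge, some bag contains both endpoints; (iii) the bags containing any fixed vertex form a subtree. All hold, so the decomposition is valid with width 3 − 1 = 2.

Yes; width 2.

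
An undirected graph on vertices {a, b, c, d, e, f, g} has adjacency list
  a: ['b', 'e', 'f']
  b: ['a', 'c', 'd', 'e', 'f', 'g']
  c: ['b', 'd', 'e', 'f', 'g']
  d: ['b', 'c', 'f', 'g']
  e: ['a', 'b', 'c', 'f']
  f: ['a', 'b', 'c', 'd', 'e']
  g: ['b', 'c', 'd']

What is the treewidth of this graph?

3

A width-3 tree decomposition is:
Bags: B1 = {a, b, e, f}  B2 = {b, c, e, f}  B3 = {b, c, d, f}  B4 = {b, c, d, g}
Tree: B1–B2, B2–B3, B3–B4
The largest bag has 4 vertices, giving width 3; this decomposition certifies tw(G) ≤ 3. For the lower bound, the 4 vertices {b, c, d, g} are pairwise adjacent, and any tree decomposition puts a clique entirely inside one bag — forcing width ≥ 3. Therefore the treewidth is 3.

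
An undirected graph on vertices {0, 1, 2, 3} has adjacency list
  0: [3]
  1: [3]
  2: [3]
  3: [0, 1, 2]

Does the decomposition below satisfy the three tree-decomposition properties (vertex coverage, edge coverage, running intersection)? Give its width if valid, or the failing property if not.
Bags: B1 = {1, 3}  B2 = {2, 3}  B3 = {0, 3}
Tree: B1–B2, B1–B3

Yes; width 1.

Every vertex of G appears in some bag (union = {0, 1, 2, 3}); every edge is covered by a bag; and for each vertex v the set of bags containing v is connected in the bag tree. The decomposition is therefore valid. The largest bag has 2 vertices, so the width is 1.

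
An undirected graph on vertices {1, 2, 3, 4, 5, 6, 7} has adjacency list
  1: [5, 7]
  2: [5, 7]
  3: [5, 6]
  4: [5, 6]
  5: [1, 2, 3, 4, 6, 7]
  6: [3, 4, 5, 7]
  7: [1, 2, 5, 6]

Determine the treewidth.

2

A width-2 tree decomposition is:
Bags: B1 = {5, 6, 7}  B2 = {2, 5, 7}  B3 = {4, 5, 6}  B4 = {1, 5, 7}  B5 = {3, 5, 6}
Tree: B1–B2, B1–B3, B1–B4, B1–B5
Each bag holds 3 vertices, so the decomposition has width 2, which upper-bounds the treewidth. Conversely, {1, 5, 7} is a clique of size 3, and the vertices of any clique must share a bag in every tree decomposition; so some bag has ≥ 3 vertices and tw(G) ≥ 2. The upper and lower bounds meet at 2, so that is the treewidth.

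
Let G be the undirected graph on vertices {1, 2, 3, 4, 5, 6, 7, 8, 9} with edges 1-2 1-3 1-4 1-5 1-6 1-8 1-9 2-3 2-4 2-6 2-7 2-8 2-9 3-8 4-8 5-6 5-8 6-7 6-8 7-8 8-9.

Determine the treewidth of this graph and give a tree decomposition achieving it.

Each bag holds 4 vertices, so the decomposition has width 3, which upper-bounds the treewidth. Conversely, {1, 2, 8, 9} is a clique of size 4, and the vertices of any clique must share a bag in every tree decomposition; so some bag has ≥ 4 vertices and tw(G) ≥ 3. Hence tw(G) = 3 exactly.

Treewidth 3.
One optimal decomposition is:
Bags: B1 = {1, 5, 6, 8}  B2 = {1, 2, 6, 8}  B3 = {1, 2, 8, 9}  B4 = {1, 2, 3, 8}  B5 = {1, 2, 4, 8}  B6 = {2, 6, 7, 8}
Tree: B1–B2, B2–B3, B2–B4, B2–B5, B2–B6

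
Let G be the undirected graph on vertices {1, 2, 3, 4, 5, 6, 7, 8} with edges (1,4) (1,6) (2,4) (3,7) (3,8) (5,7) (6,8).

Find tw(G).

1

A width-1 tree decomposition is:
Bags: B1 = {5, 7}  B2 = {3, 7}  B3 = {3, 8}  B4 = {6, 8}  B5 = {1, 6}  B6 = {1, 4}  B7 = {2, 4}
Tree: B1–B2, B2–B3, B3–B4, B4–B5, B5–B6, B6–B7
Every bag has size at most 2, so the width is 2 − 1 = 1 and tw(G) ≤ 1. Since G has at least one edge (e.g. 5–7), it is not an edgeless graph, so tw(G) ≥ 1. Combining the bounds, tw(G) = 1.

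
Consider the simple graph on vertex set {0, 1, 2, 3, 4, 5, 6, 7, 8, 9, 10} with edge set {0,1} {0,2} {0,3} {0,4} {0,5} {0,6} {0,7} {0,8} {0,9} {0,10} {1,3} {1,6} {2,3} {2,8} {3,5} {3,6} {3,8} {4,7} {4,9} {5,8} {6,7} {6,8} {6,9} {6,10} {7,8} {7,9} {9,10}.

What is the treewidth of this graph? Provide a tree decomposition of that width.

Each bag holds 4 vertices, so the decomposition has width 3, which upper-bounds the treewidth. For the lower bound, the 4 vertices {0, 2, 3, 8} are pairwise adjacent, and any tree decomposition puts a clique entirely inside one bag — forcing width ≥ 3. Combining the bounds, tw(G) = 3.

Treewidth 3.
One optimal decomposition is:
Bags: B1 = {0, 6, 7, 8}  B2 = {0, 3, 6, 8}  B3 = {0, 6, 7, 9}  B4 = {0, 3, 5, 8}  B5 = {0, 6, 9, 10}  B6 = {0, 2, 3, 8}  B7 = {0, 1, 3, 6}  B8 = {0, 4, 7, 9}
Tree: B1–B2, B1–B3, B2–B4, B3–B5, B4–B6, B2–B7, B3–B8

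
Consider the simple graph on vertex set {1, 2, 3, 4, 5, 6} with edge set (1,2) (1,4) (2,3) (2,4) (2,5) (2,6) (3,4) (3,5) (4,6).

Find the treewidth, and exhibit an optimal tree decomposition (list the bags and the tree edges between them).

The largest bag has 3 vertices, giving width 2; this decomposition certifies tw(G) ≤ 2. On the other hand G contains the 3-clique {1, 2, 4}. A clique must lie in a single bag of any decomposition, so no decomposition can have width below 2. The upper and lower bounds meet at 2, so that is the treewidth.

Treewidth 2.
Bags: B1 = {2, 3, 4}  B2 = {2, 4, 6}  B3 = {1, 2, 4}  B4 = {2, 3, 5}
Tree: B1–B2, B2–B3, B1–B4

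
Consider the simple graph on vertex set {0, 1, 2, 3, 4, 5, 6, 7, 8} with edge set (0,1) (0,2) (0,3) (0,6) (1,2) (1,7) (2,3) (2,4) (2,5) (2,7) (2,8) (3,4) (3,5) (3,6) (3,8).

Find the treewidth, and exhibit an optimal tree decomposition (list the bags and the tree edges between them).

Every bag has size at most 3, so the width is 3 − 1 = 2 and tw(G) ≤ 2. For the lower bound, the 3 vertices {0, 1, 2} are pairwise adjacent, and any tree decomposition puts a clique entirely inside one bag — forcing width ≥ 2. Hence tw(G) = 2 exactly.

Treewidth 2.
One optimal decomposition is:
Bags: B1 = {0, 1, 2}  B2 = {0, 2, 3}  B3 = {2, 3, 5}  B4 = {0, 3, 6}  B5 = {1, 2, 7}  B6 = {2, 3, 4}  B7 = {2, 3, 8}
Tree: B1–B2, B2–B3, B2–B4, B1–B5, B3–B6, B2–B7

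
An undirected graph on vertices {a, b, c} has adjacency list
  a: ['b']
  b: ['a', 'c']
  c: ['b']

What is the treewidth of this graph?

A width-1 tree decomposition is:
Bags: B1 = {a, b}  B2 = {b, c}
Tree: B1–B2
Every bag has size at most 2, so the width is 2 − 1 = 1 and tw(G) ≤ 1. G has an edge, so its treewidth is at least 1. Therefore the treewidth is 1.

1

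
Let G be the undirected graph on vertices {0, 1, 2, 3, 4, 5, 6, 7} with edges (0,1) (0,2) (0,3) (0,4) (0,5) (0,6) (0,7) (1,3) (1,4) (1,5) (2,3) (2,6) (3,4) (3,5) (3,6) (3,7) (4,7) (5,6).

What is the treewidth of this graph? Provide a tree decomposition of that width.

Every bag has size at most 4, so the width is 4 − 1 = 3 and tw(G) ≤ 3. Conversely, {0, 1, 3, 4} is a clique of size 4, and the vertices of any clique must share a bag in every tree decomposition; so some bag has ≥ 4 vertices and tw(G) ≥ 3. Therefore the treewidth is 3.

Treewidth 3.
One such decomposition:
Bags: B1 = {0, 3, 5, 6}  B2 = {0, 1, 3, 5}  B3 = {0, 1, 3, 4}  B4 = {0, 3, 4, 7}  B5 = {0, 2, 3, 6}
Tree: B1–B2, B2–B3, B3–B4, B1–B5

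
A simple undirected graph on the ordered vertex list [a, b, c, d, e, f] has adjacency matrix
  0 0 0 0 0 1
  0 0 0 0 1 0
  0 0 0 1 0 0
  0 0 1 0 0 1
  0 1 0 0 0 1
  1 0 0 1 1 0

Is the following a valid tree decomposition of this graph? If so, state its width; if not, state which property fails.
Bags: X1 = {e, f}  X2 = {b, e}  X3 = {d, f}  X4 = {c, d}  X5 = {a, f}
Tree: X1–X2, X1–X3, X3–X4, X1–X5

Checking the three conditions: (i) the bags cover all of {a, b, c, d, e, f}; (ii) for each edge, some bag contains both endpoints; (iii) the bags containing any fixed vertex form a subtree. All hold, so the decomposition is valid with width 2 − 1 = 1.

Yes; width 1.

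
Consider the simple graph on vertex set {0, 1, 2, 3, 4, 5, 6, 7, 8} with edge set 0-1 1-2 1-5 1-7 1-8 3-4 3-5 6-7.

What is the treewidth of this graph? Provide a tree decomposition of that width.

Every bag has size at most 2, so the width is 2 − 1 = 1 and tw(G) ≤ 1. G has an edge, so its treewidth is at least 1. Combining the bounds, tw(G) = 1.

Treewidth 1.
One such decomposition:
Bags: B1 = {1, 5}  B2 = {1, 2}  B3 = {1, 7}  B4 = {0, 1}  B5 = {6, 7}  B6 = {1, 8}  B7 = {3, 5}  B8 = {3, 4}
Tree: B1–B2, B1–B3, B3–B4, B3–B5, B1–B6, B1–B7, B7–B8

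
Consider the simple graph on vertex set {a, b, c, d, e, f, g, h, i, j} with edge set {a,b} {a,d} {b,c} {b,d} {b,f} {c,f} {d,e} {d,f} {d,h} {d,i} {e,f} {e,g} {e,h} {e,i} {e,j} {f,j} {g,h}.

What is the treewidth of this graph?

A width-2 tree decomposition is:
Bags: B1 = {d, e, h}  B2 = {d, e, f}  B3 = {b, d, f}  B4 = {e, f, j}  B5 = {a, b, d}  B6 = {b, c, f}  B7 = {d, e, i}  B8 = {e, g, h}
Tree: B1–B2, B2–B3, B2–B4, B3–B5, B3–B6, B2–B7, B1–B8
Every bag has size at most 3, so the width is 3 − 1 = 2 and tw(G) ≤ 2. On the other hand G contains the 3-clique {d, e, h}. A clique must lie in a single bag of any decomposition, so no decomposition can have width below 2. Combining the bounds, tw(G) = 2.

2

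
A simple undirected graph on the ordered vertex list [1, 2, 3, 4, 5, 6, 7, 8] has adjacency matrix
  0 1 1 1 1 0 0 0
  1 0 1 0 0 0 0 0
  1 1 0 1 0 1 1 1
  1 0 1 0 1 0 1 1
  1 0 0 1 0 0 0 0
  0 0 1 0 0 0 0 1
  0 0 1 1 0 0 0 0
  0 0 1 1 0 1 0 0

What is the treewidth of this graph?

A width-2 tree decomposition is:
Bags: B1 = {3, 4, 7}  B2 = {3, 4, 8}  B3 = {1, 3, 4}  B4 = {1, 2, 3}  B5 = {1, 4, 5}  B6 = {3, 6, 8}
Tree: B1–B2, B2–B3, B3–B4, B3–B5, B2–B6
Every bag has size at most 3, so the width is 3 − 1 = 2 and tw(G) ≤ 2. For the lower bound, the 3 vertices {1, 2, 3} are pairwise adjacent, and any tree decomposition puts a clique entirely inside one bag — forcing width ≥ 2. Hence tw(G) = 2 exactly.

2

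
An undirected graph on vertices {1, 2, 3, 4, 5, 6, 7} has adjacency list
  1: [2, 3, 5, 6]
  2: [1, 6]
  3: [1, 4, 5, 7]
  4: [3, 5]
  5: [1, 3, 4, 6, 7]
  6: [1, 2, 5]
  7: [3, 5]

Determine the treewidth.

A width-2 tree decomposition is:
Bags: B1 = {1, 3, 5}  B2 = {1, 5, 6}  B3 = {1, 2, 6}  B4 = {3, 5, 7}  B5 = {3, 4, 5}
Tree: B1–B2, B2–B3, B1–B4, B4–B5
The largest bag has 3 vertices, giving width 2; this decomposition certifies tw(G) ≤ 2. For the lower bound, the 3 vertices {1, 2, 6} are pairwise adjacent, and any tree decomposition puts a clique entirely inside one bag — forcing width ≥ 2. Hence tw(G) = 2 exactly.

2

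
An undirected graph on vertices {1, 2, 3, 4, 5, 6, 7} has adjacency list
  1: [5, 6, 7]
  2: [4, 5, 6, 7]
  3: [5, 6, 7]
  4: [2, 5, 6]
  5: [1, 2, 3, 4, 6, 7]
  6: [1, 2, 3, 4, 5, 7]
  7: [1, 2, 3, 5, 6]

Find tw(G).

A width-3 tree decomposition is:
Bags: B1 = {2, 5, 6, 7}  B2 = {1, 5, 6, 7}  B3 = {3, 5, 6, 7}  B4 = {2, 4, 5, 6}
Tree: B1–B2, B1–B3, B1–B4
The largest bag has 4 vertices, giving width 3; this decomposition certifies tw(G) ≤ 3. On the other hand G contains the 4-clique {2, 4, 5, 6}. A clique must lie in a single bag of any decomposition, so no decomposition can have width below 3. Hence tw(G) = 3 exactly.

3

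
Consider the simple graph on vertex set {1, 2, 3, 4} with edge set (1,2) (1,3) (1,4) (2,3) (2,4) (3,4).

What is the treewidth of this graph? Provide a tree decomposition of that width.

Treewidth 3.
One such decomposition:
Bags: B1 = {1, 2, 3, 4}
Tree: (single bag)

With just one bag of size 4, the width is 4 − 1 = 3, so tw(G) ≤ 3. On the other hand G contains the 4-clique {1, 2, 3, 4}. A clique must lie in a single bag of any decomposition, so no decomposition can have width below 3. Therefore the treewidth is 3.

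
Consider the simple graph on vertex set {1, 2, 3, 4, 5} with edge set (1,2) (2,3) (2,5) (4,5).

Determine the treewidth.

1

A width-1 tree decomposition is:
Bags: B1 = {2, 3}  B2 = {2, 5}  B3 = {4, 5}  B4 = {1, 2}
Tree: B1–B2, B2–B3, B2–B4
Every bag has size at most 2, so the width is 2 − 1 = 1 and tw(G) ≤ 1. G has an edge, so its treewidth is at least 1. Therefore the treewidth is 1.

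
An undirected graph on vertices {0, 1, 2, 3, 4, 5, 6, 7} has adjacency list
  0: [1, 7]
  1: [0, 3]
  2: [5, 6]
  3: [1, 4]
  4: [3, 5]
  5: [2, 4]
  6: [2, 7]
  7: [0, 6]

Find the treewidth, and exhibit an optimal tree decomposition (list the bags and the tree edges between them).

Treewidth 2.
One such decomposition:
Bags: B1 = {1, 3, 4}  B2 = {0, 1, 4}  B3 = {0, 4, 7}  B4 = {4, 6, 7}  B5 = {2, 4, 6}  B6 = {2, 4, 5}
Tree: B1–B2, B2–B3, B3–B4, B4–B5, B5–B6

Every bag has size at most 3, so the width is 3 − 1 = 2 and tw(G) ≤ 2. Since 4–3–1–0–7–6–2–5–4 is a cycle in G, G is not acyclic. Forests are exactly the graphs of treewidth ≤ 1, so tw(G) ≥ 2. The upper and lower bounds meet at 2, so that is the treewidth.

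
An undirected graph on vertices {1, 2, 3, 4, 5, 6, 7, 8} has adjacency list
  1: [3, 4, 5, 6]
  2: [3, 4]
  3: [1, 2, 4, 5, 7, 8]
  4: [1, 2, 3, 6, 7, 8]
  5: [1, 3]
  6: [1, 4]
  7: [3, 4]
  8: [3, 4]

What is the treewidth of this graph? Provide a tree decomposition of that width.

Every bag has size at most 3, so the width is 3 − 1 = 2 and tw(G) ≤ 2. For the lower bound, the 3 vertices {3, 4, 8} are pairwise adjacent, and any tree decomposition puts a clique entirely inside one bag — forcing width ≥ 2. Combining the bounds, tw(G) = 2.

Treewidth 2.
Bags: B1 = {2, 3, 4}  B2 = {1, 3, 4}  B3 = {1, 4, 6}  B4 = {3, 4, 8}  B5 = {3, 4, 7}  B6 = {1, 3, 5}
Tree: B1–B2, B2–B3, B1–B4, B2–B5, B2–B6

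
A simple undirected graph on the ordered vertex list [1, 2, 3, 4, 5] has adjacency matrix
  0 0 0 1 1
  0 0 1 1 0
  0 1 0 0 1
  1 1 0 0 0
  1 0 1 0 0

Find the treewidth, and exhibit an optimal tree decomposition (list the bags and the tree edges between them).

Each bag holds 3 vertices, so the decomposition has width 2, which upper-bounds the treewidth. Since 4–1–5–3–2–4 is a cycle in G, G is not acyclic. Forests are exactly the graphs of treewidth ≤ 1, so tw(G) ≥ 2. Hence tw(G) = 2 exactly.

Treewidth 2.
Bags: B1 = {1, 4, 5}  B2 = {3, 4, 5}  B3 = {2, 3, 4}
Tree: B1–B2, B2–B3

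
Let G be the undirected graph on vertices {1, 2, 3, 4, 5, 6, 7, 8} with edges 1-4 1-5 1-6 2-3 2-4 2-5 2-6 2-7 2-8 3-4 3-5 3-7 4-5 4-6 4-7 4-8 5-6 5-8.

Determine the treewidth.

3

A width-3 tree decomposition is:
Bags: B1 = {2, 4, 5, 6}  B2 = {2, 4, 5, 8}  B3 = {2, 3, 4, 5}  B4 = {1, 4, 5, 6}  B5 = {2, 3, 4, 7}
Tree: B1–B2, B2–B3, B1–B4, B3–B5
Every bag has size at most 4, so the width is 4 − 1 = 3 and tw(G) ≤ 3. On the other hand G contains the 4-clique {1, 4, 5, 6}. A clique must lie in a single bag of any decomposition, so no decomposition can have width below 3. The upper and lower bounds meet at 3, so that is the treewidth.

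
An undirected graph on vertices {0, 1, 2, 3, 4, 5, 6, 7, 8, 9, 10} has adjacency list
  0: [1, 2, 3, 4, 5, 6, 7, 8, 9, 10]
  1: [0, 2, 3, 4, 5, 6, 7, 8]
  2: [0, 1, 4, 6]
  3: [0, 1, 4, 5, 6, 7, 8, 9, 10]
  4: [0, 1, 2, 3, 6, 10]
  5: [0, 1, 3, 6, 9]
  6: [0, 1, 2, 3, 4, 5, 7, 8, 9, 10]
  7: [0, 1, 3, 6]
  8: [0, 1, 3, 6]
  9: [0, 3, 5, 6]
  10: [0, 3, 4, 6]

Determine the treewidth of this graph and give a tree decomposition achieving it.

Every bag has size at most 5, so the width is 5 − 1 = 4 and tw(G) ≤ 4. Conversely, {0, 1, 2, 4, 6} is a clique of size 5, and the vertices of any clique must share a bag in every tree decomposition; so some bag has ≥ 5 vertices and tw(G) ≥ 4. Therefore the treewidth is 4.

Treewidth 4.
One optimal decomposition is:
Bags: B1 = {0, 1, 2, 4, 6}  B2 = {0, 1, 3, 4, 6}  B3 = {0, 1, 3, 5, 6}  B4 = {0, 3, 5, 6, 9}  B5 = {0, 1, 3, 6, 7}  B6 = {0, 3, 4, 6, 10}  B7 = {0, 1, 3, 6, 8}
Tree: B1–B2, B2–B3, B3–B4, B3–B5, B2–B6, B2–B7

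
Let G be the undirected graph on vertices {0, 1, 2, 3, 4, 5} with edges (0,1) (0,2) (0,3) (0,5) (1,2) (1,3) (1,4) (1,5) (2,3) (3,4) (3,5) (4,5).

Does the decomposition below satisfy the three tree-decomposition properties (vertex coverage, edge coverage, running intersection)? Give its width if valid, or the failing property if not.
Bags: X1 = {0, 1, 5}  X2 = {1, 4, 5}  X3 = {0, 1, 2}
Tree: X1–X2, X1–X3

No — vertex 3 appears in no bag.

A tree decomposition must satisfy three properties: every vertex lies in some bag; for every edge, both endpoints lie together in some bag; and for every vertex, the bags containing it form a connected subtree. Here vertex 3 appears in no bag, so the decomposition is invalid.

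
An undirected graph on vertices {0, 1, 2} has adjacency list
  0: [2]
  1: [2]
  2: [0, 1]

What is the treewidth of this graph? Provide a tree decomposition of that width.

Every bag has size at most 2, so the width is 2 − 1 = 1 and tw(G) ≤ 1. G has an edge, so its treewidth is at least 1. Hence tw(G) = 1 exactly.

Treewidth 1.
One optimal decomposition is:
Bags: B1 = {0, 2}  B2 = {1, 2}
Tree: B1–B2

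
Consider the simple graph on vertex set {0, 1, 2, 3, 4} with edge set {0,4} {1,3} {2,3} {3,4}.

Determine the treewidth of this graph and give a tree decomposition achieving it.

Treewidth 1.
One such decomposition:
Bags: B1 = {0, 4}  B2 = {3, 4}  B3 = {1, 3}  B4 = {2, 3}
Tree: B1–B2, B2–B3, B3–B4

The largest bag has 2 vertices, giving width 1; this decomposition certifies tw(G) ≤ 1. G has an edge, so its treewidth is at least 1. Combining the bounds, tw(G) = 1.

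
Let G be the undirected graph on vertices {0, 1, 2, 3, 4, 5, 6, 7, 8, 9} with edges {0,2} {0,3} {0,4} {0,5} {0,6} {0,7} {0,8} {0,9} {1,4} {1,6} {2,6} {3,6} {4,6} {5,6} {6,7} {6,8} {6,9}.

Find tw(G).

A width-2 tree decomposition is:
Bags: B1 = {0, 6, 7}  B2 = {0, 4, 6}  B3 = {0, 3, 6}  B4 = {0, 6, 9}  B5 = {1, 4, 6}  B6 = {0, 6, 8}  B7 = {0, 2, 6}  B8 = {0, 5, 6}
Tree: B1–B2, B2–B3, B1–B4, B2–B5, B2–B6, B6–B7, B6–B8
The largest bag has 3 vertices, giving width 2; this decomposition certifies tw(G) ≤ 2. On the other hand G contains the 3-clique {0, 2, 6}. A clique must lie in a single bag of any decomposition, so no decomposition can have width below 2. Combining the bounds, tw(G) = 2.

2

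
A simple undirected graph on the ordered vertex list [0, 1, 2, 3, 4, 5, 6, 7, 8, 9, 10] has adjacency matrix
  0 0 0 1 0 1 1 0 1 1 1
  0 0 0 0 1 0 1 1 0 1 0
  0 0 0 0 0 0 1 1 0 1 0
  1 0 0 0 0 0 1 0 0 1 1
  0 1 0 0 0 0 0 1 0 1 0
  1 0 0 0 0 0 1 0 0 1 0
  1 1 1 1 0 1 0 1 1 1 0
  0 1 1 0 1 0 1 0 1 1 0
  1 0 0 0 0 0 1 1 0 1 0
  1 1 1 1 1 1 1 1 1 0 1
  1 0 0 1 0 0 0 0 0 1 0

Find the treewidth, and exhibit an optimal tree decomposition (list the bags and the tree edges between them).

Each bag holds 4 vertices, so the decomposition has width 3, which upper-bounds the treewidth. On the other hand G contains the 4-clique {0, 3, 9, 10}. A clique must lie in a single bag of any decomposition, so no decomposition can have width below 3. Combining the bounds, tw(G) = 3.

Treewidth 3.
One optimal decomposition is:
Bags: B1 = {0, 6, 8, 9}  B2 = {6, 7, 8, 9}  B3 = {2, 6, 7, 9}  B4 = {0, 3, 6, 9}  B5 = {0, 3, 9, 10}  B6 = {1, 6, 7, 9}  B7 = {0, 5, 6, 9}  B8 = {1, 4, 7, 9}
Tree: B1–B2, B2–B3, B1–B4, B4–B5, B3–B6, B4–B7, B6–B8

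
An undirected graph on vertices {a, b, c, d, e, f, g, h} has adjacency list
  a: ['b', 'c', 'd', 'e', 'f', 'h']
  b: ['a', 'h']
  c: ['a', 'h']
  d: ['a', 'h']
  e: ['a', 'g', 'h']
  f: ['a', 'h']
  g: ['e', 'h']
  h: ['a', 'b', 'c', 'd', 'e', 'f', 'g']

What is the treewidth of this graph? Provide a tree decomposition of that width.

Each bag holds 3 vertices, so the decomposition has width 2, which upper-bounds the treewidth. On the other hand G contains the 3-clique {e, g, h}. A clique must lie in a single bag of any decomposition, so no decomposition can have width below 2. Hence tw(G) = 2 exactly.

Treewidth 2.
One such decomposition:
Bags: B1 = {a, f, h}  B2 = {a, e, h}  B3 = {a, b, h}  B4 = {e, g, h}  B5 = {a, d, h}  B6 = {a, c, h}
Tree: B1–B2, B2–B3, B2–B4, B1–B5, B5–B6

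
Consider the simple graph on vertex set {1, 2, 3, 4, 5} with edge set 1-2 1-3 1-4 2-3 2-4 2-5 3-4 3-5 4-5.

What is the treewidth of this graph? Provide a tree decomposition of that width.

Every bag has size at most 4, so the width is 4 − 1 = 3 and tw(G) ≤ 3. Conversely, {1, 2, 3, 4} is a clique of size 4, and the vertices of any clique must share a bag in every tree decomposition; so some bag has ≥ 4 vertices and tw(G) ≥ 3. Combining the bounds, tw(G) = 3.

Treewidth 3.
One optimal decomposition is:
Bags: B1 = {2, 3, 4, 5}  B2 = {1, 2, 3, 4}
Tree: B1–B2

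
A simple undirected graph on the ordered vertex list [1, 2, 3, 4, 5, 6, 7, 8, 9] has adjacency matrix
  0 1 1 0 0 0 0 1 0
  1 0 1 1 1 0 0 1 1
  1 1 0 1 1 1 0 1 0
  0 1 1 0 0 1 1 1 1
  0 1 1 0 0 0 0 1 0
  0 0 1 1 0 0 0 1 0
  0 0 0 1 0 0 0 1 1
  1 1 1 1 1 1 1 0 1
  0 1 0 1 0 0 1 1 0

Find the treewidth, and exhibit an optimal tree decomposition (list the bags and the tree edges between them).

The largest bag has 4 vertices, giving width 3; this decomposition certifies tw(G) ≤ 3. On the other hand G contains the 4-clique {2, 4, 8, 9}. A clique must lie in a single bag of any decomposition, so no decomposition can have width below 3. Combining the bounds, tw(G) = 3.

Treewidth 3.
Bags: B1 = {2, 3, 4, 8}  B2 = {2, 4, 8, 9}  B3 = {3, 4, 6, 8}  B4 = {2, 3, 5, 8}  B5 = {1, 2, 3, 8}  B6 = {4, 7, 8, 9}
Tree: B1–B2, B1–B3, B1–B4, B4–B5, B2–B6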